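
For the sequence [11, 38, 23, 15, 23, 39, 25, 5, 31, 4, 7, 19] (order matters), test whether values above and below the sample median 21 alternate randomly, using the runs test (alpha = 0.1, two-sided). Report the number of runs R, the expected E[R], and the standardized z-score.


Step 1: Compute median = 21; label A = above, B = below.
Labels in order: BAABAAABABBB  (n_A = 6, n_B = 6)
Step 2: Count runs R = 7.
Step 3: Under H0 (random ordering), E[R] = 2*n_A*n_B/(n_A+n_B) + 1 = 2*6*6/12 + 1 = 7.0000.
        Var[R] = 2*n_A*n_B*(2*n_A*n_B - n_A - n_B) / ((n_A+n_B)^2 * (n_A+n_B-1)) = 4320/1584 = 2.7273.
        SD[R] = 1.6514.
Step 4: R = E[R], so z = 0 with no continuity correction.
Step 5: Two-sided p-value via normal approximation = 2*(1 - Phi(|z|)) = 1.000000.
Step 6: alpha = 0.1. fail to reject H0.

R = 7, z = 0.0000, p = 1.000000, fail to reject H0.


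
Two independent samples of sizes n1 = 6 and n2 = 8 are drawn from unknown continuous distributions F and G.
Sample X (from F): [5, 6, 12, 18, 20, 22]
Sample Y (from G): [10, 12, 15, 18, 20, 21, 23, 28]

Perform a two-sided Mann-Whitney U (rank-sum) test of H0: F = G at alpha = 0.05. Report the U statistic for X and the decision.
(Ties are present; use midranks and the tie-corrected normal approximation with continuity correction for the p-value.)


Step 1: Combine and sort all 14 observations; assign midranks.
sorted (value, group): (5,X), (6,X), (10,Y), (12,X), (12,Y), (15,Y), (18,X), (18,Y), (20,X), (20,Y), (21,Y), (22,X), (23,Y), (28,Y)
ranks: 5->1, 6->2, 10->3, 12->4.5, 12->4.5, 15->6, 18->7.5, 18->7.5, 20->9.5, 20->9.5, 21->11, 22->12, 23->13, 28->14
Step 2: Rank sum for X: R1 = 1 + 2 + 4.5 + 7.5 + 9.5 + 12 = 36.5.
Step 3: U_X = R1 - n1(n1+1)/2 = 36.5 - 6*7/2 = 36.5 - 21 = 15.5.
       U_Y = n1*n2 - U_X = 48 - 15.5 = 32.5.
Step 4: Ties are present, so use the tie-corrected normal approximation (with continuity correction) for the p-value.
Step 5: p-value = 0.300101; compare to alpha = 0.05. fail to reject H0.

U_X = 15.5, p = 0.300101, fail to reject H0 at alpha = 0.05.


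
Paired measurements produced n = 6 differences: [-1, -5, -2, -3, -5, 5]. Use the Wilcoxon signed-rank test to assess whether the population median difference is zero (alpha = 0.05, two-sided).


Step 1: Drop any zero differences (none here) and take |d_i|.
|d| = [1, 5, 2, 3, 5, 5]
Step 2: Midrank |d_i| (ties get averaged ranks).
ranks: |1|->1, |5|->5, |2|->2, |3|->3, |5|->5, |5|->5
Step 3: Attach original signs; sum ranks with positive sign and with negative sign.
W+ = 5 = 5
W- = 1 + 5 + 2 + 3 + 5 = 16
(Check: W+ + W- = 21 should equal n(n+1)/2 = 21.)
Step 4: Test statistic W = min(W+, W-) = 5.
Step 5: Ties in |d|, so use the tie-corrected normal approximation.
        E[W] = n(n+1)/4 = 6*7/4 = 10.5.
        Tie groups: |d|=5 (t=3); sum(t^3 - t) = 24.
        Var[W] = n(n+1)(2n+1)/24 - sum(t^3-t)/48 = 546/24 - 24/48 = 22.25.
        z = (W - E[W]) / sqrt(Var[W]) = (5 - 10.5) / 4.7170 = -1.1660.
        Two-sided p = 2*Phi(z) = 0.243615.
Step 6: alpha = 0.05. fail to reject H0.

W+ = 5, W- = 16, W = min = 5, p = 0.243615, fail to reject H0.


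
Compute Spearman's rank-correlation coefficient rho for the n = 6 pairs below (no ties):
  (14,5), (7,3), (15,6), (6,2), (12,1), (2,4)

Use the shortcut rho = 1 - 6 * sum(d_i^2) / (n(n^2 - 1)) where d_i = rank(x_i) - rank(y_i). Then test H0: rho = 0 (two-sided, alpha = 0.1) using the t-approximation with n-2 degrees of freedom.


Step 1: Rank x and y separately (midranks; no ties here).
rank(x): 14->5, 7->3, 15->6, 6->2, 12->4, 2->1
rank(y): 5->5, 3->3, 6->6, 2->2, 1->1, 4->4
Step 2: d_i = R_x(i) - R_y(i); compute d_i^2.
  (5-5)^2=0, (3-3)^2=0, (6-6)^2=0, (2-2)^2=0, (4-1)^2=9, (1-4)^2=9
sum(d^2) = 18.
Step 3: rho = 1 - 6*18 / (6*(6^2 - 1)) = 1 - 108/210 = 0.485714.
Step 4: Under H0, t = rho * sqrt((n-2)/(1-rho^2)) = 1.1113 ~ t(4).
Step 5: Two-sided p-value from the t-distribution with 4 df = 0.328723.
Step 6: alpha = 0.1. fail to reject H0.

rho = 0.4857, p = 0.328723, fail to reject H0 at alpha = 0.1.


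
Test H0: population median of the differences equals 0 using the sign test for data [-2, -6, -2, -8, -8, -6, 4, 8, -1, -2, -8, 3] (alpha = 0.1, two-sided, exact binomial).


Step 1: Discard zero differences. Original n = 12; n_eff = number of nonzero differences = 12.
Nonzero differences (with sign): -2, -6, -2, -8, -8, -6, +4, +8, -1, -2, -8, +3
Step 2: Count signs: positive = 3, negative = 9.
Step 3: Under H0: P(positive) = 0.5, so the number of positives S ~ Bin(12, 0.5).
Step 4: Two-sided exact p-value = sum of Bin(12,0.5) probabilities at or below the observed probability = 0.145996.
Step 5: alpha = 0.1. fail to reject H0.

n_eff = 12, pos = 3, neg = 9, p = 0.145996, fail to reject H0.


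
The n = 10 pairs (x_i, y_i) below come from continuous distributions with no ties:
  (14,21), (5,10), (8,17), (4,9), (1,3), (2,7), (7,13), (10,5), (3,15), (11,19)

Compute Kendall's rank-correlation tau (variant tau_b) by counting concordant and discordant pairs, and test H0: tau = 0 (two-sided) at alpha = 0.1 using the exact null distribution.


Step 1: Enumerate the 45 unordered pairs (i,j) with i<j and classify each by sign(x_j-x_i) * sign(y_j-y_i).
  (1,2):dx=-9,dy=-11->C; (1,3):dx=-6,dy=-4->C; (1,4):dx=-10,dy=-12->C; (1,5):dx=-13,dy=-18->C
  (1,6):dx=-12,dy=-14->C; (1,7):dx=-7,dy=-8->C; (1,8):dx=-4,dy=-16->C; (1,9):dx=-11,dy=-6->C
  (1,10):dx=-3,dy=-2->C; (2,3):dx=+3,dy=+7->C; (2,4):dx=-1,dy=-1->C; (2,5):dx=-4,dy=-7->C
  (2,6):dx=-3,dy=-3->C; (2,7):dx=+2,dy=+3->C; (2,8):dx=+5,dy=-5->D; (2,9):dx=-2,dy=+5->D
  (2,10):dx=+6,dy=+9->C; (3,4):dx=-4,dy=-8->C; (3,5):dx=-7,dy=-14->C; (3,6):dx=-6,dy=-10->C
  (3,7):dx=-1,dy=-4->C; (3,8):dx=+2,dy=-12->D; (3,9):dx=-5,dy=-2->C; (3,10):dx=+3,dy=+2->C
  (4,5):dx=-3,dy=-6->C; (4,6):dx=-2,dy=-2->C; (4,7):dx=+3,dy=+4->C; (4,8):dx=+6,dy=-4->D
  (4,9):dx=-1,dy=+6->D; (4,10):dx=+7,dy=+10->C; (5,6):dx=+1,dy=+4->C; (5,7):dx=+6,dy=+10->C
  (5,8):dx=+9,dy=+2->C; (5,9):dx=+2,dy=+12->C; (5,10):dx=+10,dy=+16->C; (6,7):dx=+5,dy=+6->C
  (6,8):dx=+8,dy=-2->D; (6,9):dx=+1,dy=+8->C; (6,10):dx=+9,dy=+12->C; (7,8):dx=+3,dy=-8->D
  (7,9):dx=-4,dy=+2->D; (7,10):dx=+4,dy=+6->C; (8,9):dx=-7,dy=+10->D; (8,10):dx=+1,dy=+14->C
  (9,10):dx=+8,dy=+4->C
Step 2: C = 36, D = 9, total pairs = 45.
Step 3: tau = (C - D)/(n(n-1)/2) = (36 - 9)/45 = 0.600000.
Step 4: Exact two-sided p-value (enumerate n! = 3628800 permutations of y under H0): p = 0.016666.
Step 5: alpha = 0.1. reject H0.

tau_b = 0.6000 (C=36, D=9), p = 0.016666, reject H0.


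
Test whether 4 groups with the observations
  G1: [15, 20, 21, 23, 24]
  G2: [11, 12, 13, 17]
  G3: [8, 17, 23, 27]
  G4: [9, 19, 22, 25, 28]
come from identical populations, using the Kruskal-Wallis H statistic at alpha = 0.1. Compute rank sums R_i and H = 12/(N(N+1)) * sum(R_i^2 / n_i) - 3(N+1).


Step 1: Combine all N = 18 observations and assign midranks.
sorted (value, group, rank): (8,G3,1), (9,G4,2), (11,G2,3), (12,G2,4), (13,G2,5), (15,G1,6), (17,G2,7.5), (17,G3,7.5), (19,G4,9), (20,G1,10), (21,G1,11), (22,G4,12), (23,G1,13.5), (23,G3,13.5), (24,G1,15), (25,G4,16), (27,G3,17), (28,G4,18)
Step 2: Sum ranks within each group.
R_1 = 55.5 (n_1 = 5)
R_2 = 19.5 (n_2 = 4)
R_3 = 39 (n_3 = 4)
R_4 = 57 (n_4 = 5)
Step 3: H = 12/(N(N+1)) * sum(R_i^2/n_i) - 3(N+1)
     = 12/(18*19) * (55.5^2/5 + 19.5^2/4 + 39^2/4 + 57^2/5) - 3*19
     = 0.035088 * 1741.16 - 57
     = 4.093421.
Step 4: Ties present; correction factor C = 1 - 12/(18^3 - 18) = 0.997936. Corrected H = 4.093421 / 0.997936 = 4.101887.
Step 5: Under H0, H ~ chi^2(3); p-value = 0.250670.
Step 6: alpha = 0.1. fail to reject H0.

H = 4.1019, df = 3, p = 0.250670, fail to reject H0.


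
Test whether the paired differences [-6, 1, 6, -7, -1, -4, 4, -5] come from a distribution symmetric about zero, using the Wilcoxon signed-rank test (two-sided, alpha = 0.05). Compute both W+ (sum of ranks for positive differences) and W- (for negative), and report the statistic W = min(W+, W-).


Step 1: Drop any zero differences (none here) and take |d_i|.
|d| = [6, 1, 6, 7, 1, 4, 4, 5]
Step 2: Midrank |d_i| (ties get averaged ranks).
ranks: |6|->6.5, |1|->1.5, |6|->6.5, |7|->8, |1|->1.5, |4|->3.5, |4|->3.5, |5|->5
Step 3: Attach original signs; sum ranks with positive sign and with negative sign.
W+ = 1.5 + 6.5 + 3.5 = 11.5
W- = 6.5 + 8 + 1.5 + 3.5 + 5 = 24.5
(Check: W+ + W- = 36 should equal n(n+1)/2 = 36.)
Step 4: Test statistic W = min(W+, W-) = 11.5.
Step 5: Ties in |d|, so use the tie-corrected normal approximation.
        E[W] = n(n+1)/4 = 8*9/4 = 18.
        Tie groups: |d|=1 (t=2), |d|=4 (t=2), |d|=6 (t=2); sum(t^3 - t) = 18.
        Var[W] = n(n+1)(2n+1)/24 - sum(t^3-t)/48 = 1224/24 - 18/48 = 50.625.
        z = (W - E[W]) / sqrt(Var[W]) = (11.5 - 18) / 7.1151 = -0.9135.
        Two-sided p = 2*Phi(z) = 0.360955.
Step 6: alpha = 0.05. fail to reject H0.

W+ = 11.5, W- = 24.5, W = min = 11.5, p = 0.360955, fail to reject H0.


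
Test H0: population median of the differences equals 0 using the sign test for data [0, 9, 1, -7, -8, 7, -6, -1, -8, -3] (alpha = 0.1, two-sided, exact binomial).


Step 1: Discard zero differences. Original n = 10; n_eff = number of nonzero differences = 9.
Nonzero differences (with sign): +9, +1, -7, -8, +7, -6, -1, -8, -3
Step 2: Count signs: positive = 3, negative = 6.
Step 3: Under H0: P(positive) = 0.5, so the number of positives S ~ Bin(9, 0.5).
Step 4: Two-sided exact p-value = sum of Bin(9,0.5) probabilities at or below the observed probability = 0.507812.
Step 5: alpha = 0.1. fail to reject H0.

n_eff = 9, pos = 3, neg = 6, p = 0.507812, fail to reject H0.


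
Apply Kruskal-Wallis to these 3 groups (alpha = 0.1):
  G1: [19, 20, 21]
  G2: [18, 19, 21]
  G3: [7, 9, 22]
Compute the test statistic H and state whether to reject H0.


Step 1: Combine all N = 9 observations and assign midranks.
sorted (value, group, rank): (7,G3,1), (9,G3,2), (18,G2,3), (19,G1,4.5), (19,G2,4.5), (20,G1,6), (21,G1,7.5), (21,G2,7.5), (22,G3,9)
Step 2: Sum ranks within each group.
R_1 = 18 (n_1 = 3)
R_2 = 15 (n_2 = 3)
R_3 = 12 (n_3 = 3)
Step 3: H = 12/(N(N+1)) * sum(R_i^2/n_i) - 3(N+1)
     = 12/(9*10) * (18^2/3 + 15^2/3 + 12^2/3) - 3*10
     = 0.133333 * 231 - 30
     = 0.800000.
Step 4: Ties present; correction factor C = 1 - 12/(9^3 - 9) = 0.983333. Corrected H = 0.800000 / 0.983333 = 0.813559.
Step 5: Under H0, H ~ chi^2(2); p-value = 0.665791.
Step 6: alpha = 0.1. fail to reject H0.

H = 0.8136, df = 2, p = 0.665791, fail to reject H0.


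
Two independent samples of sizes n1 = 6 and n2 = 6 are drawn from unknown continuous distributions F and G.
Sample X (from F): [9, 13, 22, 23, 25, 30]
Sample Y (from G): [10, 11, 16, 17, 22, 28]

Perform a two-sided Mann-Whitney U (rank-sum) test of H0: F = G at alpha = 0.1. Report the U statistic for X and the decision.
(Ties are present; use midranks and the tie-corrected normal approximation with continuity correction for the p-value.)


Step 1: Combine and sort all 12 observations; assign midranks.
sorted (value, group): (9,X), (10,Y), (11,Y), (13,X), (16,Y), (17,Y), (22,X), (22,Y), (23,X), (25,X), (28,Y), (30,X)
ranks: 9->1, 10->2, 11->3, 13->4, 16->5, 17->6, 22->7.5, 22->7.5, 23->9, 25->10, 28->11, 30->12
Step 2: Rank sum for X: R1 = 1 + 4 + 7.5 + 9 + 10 + 12 = 43.5.
Step 3: U_X = R1 - n1(n1+1)/2 = 43.5 - 6*7/2 = 43.5 - 21 = 22.5.
       U_Y = n1*n2 - U_X = 36 - 22.5 = 13.5.
Step 4: Ties are present, so use the tie-corrected normal approximation (with continuity correction) for the p-value.
Step 5: p-value = 0.521110; compare to alpha = 0.1. fail to reject H0.

U_X = 22.5, p = 0.521110, fail to reject H0 at alpha = 0.1.


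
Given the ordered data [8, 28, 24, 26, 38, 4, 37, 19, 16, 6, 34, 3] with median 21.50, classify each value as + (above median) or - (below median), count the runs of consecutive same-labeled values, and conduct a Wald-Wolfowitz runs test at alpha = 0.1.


Step 1: Compute median = 21.50; label A = above, B = below.
Labels in order: BAAAABABBBAB  (n_A = 6, n_B = 6)
Step 2: Count runs R = 7.
Step 3: Under H0 (random ordering), E[R] = 2*n_A*n_B/(n_A+n_B) + 1 = 2*6*6/12 + 1 = 7.0000.
        Var[R] = 2*n_A*n_B*(2*n_A*n_B - n_A - n_B) / ((n_A+n_B)^2 * (n_A+n_B-1)) = 4320/1584 = 2.7273.
        SD[R] = 1.6514.
Step 4: R = E[R], so z = 0 with no continuity correction.
Step 5: Two-sided p-value via normal approximation = 2*(1 - Phi(|z|)) = 1.000000.
Step 6: alpha = 0.1. fail to reject H0.

R = 7, z = 0.0000, p = 1.000000, fail to reject H0.


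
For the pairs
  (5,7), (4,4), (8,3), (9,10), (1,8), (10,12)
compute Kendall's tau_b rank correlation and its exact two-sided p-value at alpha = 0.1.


Step 1: Enumerate the 15 unordered pairs (i,j) with i<j and classify each by sign(x_j-x_i) * sign(y_j-y_i).
  (1,2):dx=-1,dy=-3->C; (1,3):dx=+3,dy=-4->D; (1,4):dx=+4,dy=+3->C; (1,5):dx=-4,dy=+1->D
  (1,6):dx=+5,dy=+5->C; (2,3):dx=+4,dy=-1->D; (2,4):dx=+5,dy=+6->C; (2,5):dx=-3,dy=+4->D
  (2,6):dx=+6,dy=+8->C; (3,4):dx=+1,dy=+7->C; (3,5):dx=-7,dy=+5->D; (3,6):dx=+2,dy=+9->C
  (4,5):dx=-8,dy=-2->C; (4,6):dx=+1,dy=+2->C; (5,6):dx=+9,dy=+4->C
Step 2: C = 10, D = 5, total pairs = 15.
Step 3: tau = (C - D)/(n(n-1)/2) = (10 - 5)/15 = 0.333333.
Step 4: Exact two-sided p-value (enumerate n! = 720 permutations of y under H0): p = 0.469444.
Step 5: alpha = 0.1. fail to reject H0.

tau_b = 0.3333 (C=10, D=5), p = 0.469444, fail to reject H0.


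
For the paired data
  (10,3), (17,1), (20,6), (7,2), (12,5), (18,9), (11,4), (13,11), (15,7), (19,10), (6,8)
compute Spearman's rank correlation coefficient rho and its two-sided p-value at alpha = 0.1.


Step 1: Rank x and y separately (midranks; no ties here).
rank(x): 10->3, 17->8, 20->11, 7->2, 12->5, 18->9, 11->4, 13->6, 15->7, 19->10, 6->1
rank(y): 3->3, 1->1, 6->6, 2->2, 5->5, 9->9, 4->4, 11->11, 7->7, 10->10, 8->8
Step 2: d_i = R_x(i) - R_y(i); compute d_i^2.
  (3-3)^2=0, (8-1)^2=49, (11-6)^2=25, (2-2)^2=0, (5-5)^2=0, (9-9)^2=0, (4-4)^2=0, (6-11)^2=25, (7-7)^2=0, (10-10)^2=0, (1-8)^2=49
sum(d^2) = 148.
Step 3: rho = 1 - 6*148 / (11*(11^2 - 1)) = 1 - 888/1320 = 0.327273.
Step 4: Under H0, t = rho * sqrt((n-2)/(1-rho^2)) = 1.0390 ~ t(9).
Step 5: Two-sided p-value from the t-distribution with 9 df = 0.325895.
Step 6: alpha = 0.1. fail to reject H0.

rho = 0.3273, p = 0.325895, fail to reject H0 at alpha = 0.1.


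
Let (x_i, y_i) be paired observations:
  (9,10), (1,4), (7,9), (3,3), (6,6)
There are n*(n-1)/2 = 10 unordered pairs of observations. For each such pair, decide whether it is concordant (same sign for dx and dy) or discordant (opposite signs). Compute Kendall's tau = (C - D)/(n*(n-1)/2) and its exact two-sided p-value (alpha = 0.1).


Step 1: Enumerate the 10 unordered pairs (i,j) with i<j and classify each by sign(x_j-x_i) * sign(y_j-y_i).
  (1,2):dx=-8,dy=-6->C; (1,3):dx=-2,dy=-1->C; (1,4):dx=-6,dy=-7->C; (1,5):dx=-3,dy=-4->C
  (2,3):dx=+6,dy=+5->C; (2,4):dx=+2,dy=-1->D; (2,5):dx=+5,dy=+2->C; (3,4):dx=-4,dy=-6->C
  (3,5):dx=-1,dy=-3->C; (4,5):dx=+3,dy=+3->C
Step 2: C = 9, D = 1, total pairs = 10.
Step 3: tau = (C - D)/(n(n-1)/2) = (9 - 1)/10 = 0.800000.
Step 4: Exact two-sided p-value (enumerate n! = 120 permutations of y under H0): p = 0.083333.
Step 5: alpha = 0.1. reject H0.

tau_b = 0.8000 (C=9, D=1), p = 0.083333, reject H0.


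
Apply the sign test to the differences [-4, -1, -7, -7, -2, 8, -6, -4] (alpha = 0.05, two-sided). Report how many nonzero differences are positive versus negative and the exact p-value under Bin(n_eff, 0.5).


Step 1: Discard zero differences. Original n = 8; n_eff = number of nonzero differences = 8.
Nonzero differences (with sign): -4, -1, -7, -7, -2, +8, -6, -4
Step 2: Count signs: positive = 1, negative = 7.
Step 3: Under H0: P(positive) = 0.5, so the number of positives S ~ Bin(8, 0.5).
Step 4: Two-sided exact p-value = sum of Bin(8,0.5) probabilities at or below the observed probability = 0.070312.
Step 5: alpha = 0.05. fail to reject H0.

n_eff = 8, pos = 1, neg = 7, p = 0.070312, fail to reject H0.


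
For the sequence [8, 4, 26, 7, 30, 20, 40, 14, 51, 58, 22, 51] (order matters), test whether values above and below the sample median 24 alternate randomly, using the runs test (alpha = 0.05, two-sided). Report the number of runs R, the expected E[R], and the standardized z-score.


Step 1: Compute median = 24; label A = above, B = below.
Labels in order: BBABABABAABA  (n_A = 6, n_B = 6)
Step 2: Count runs R = 10.
Step 3: Under H0 (random ordering), E[R] = 2*n_A*n_B/(n_A+n_B) + 1 = 2*6*6/12 + 1 = 7.0000.
        Var[R] = 2*n_A*n_B*(2*n_A*n_B - n_A - n_B) / ((n_A+n_B)^2 * (n_A+n_B-1)) = 4320/1584 = 2.7273.
        SD[R] = 1.6514.
Step 4: Continuity-corrected z = (R - 0.5 - E[R]) / SD[R] = (10 - 0.5 - 7.0000) / 1.6514 = 1.5138.
Step 5: Two-sided p-value via normal approximation = 2*(1 - Phi(|z|)) = 0.130070.
Step 6: alpha = 0.05. fail to reject H0.

R = 10, z = 1.5138, p = 0.130070, fail to reject H0.


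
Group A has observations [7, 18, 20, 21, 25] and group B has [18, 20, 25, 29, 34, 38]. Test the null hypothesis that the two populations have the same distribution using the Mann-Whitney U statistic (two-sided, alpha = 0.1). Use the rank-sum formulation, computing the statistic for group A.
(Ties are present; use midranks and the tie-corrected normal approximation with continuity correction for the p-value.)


Step 1: Combine and sort all 11 observations; assign midranks.
sorted (value, group): (7,X), (18,X), (18,Y), (20,X), (20,Y), (21,X), (25,X), (25,Y), (29,Y), (34,Y), (38,Y)
ranks: 7->1, 18->2.5, 18->2.5, 20->4.5, 20->4.5, 21->6, 25->7.5, 25->7.5, 29->9, 34->10, 38->11
Step 2: Rank sum for X: R1 = 1 + 2.5 + 4.5 + 6 + 7.5 = 21.5.
Step 3: U_X = R1 - n1(n1+1)/2 = 21.5 - 5*6/2 = 21.5 - 15 = 6.5.
       U_Y = n1*n2 - U_X = 30 - 6.5 = 23.5.
Step 4: Ties are present, so use the tie-corrected normal approximation (with continuity correction) for the p-value.
Step 5: p-value = 0.141384; compare to alpha = 0.1. fail to reject H0.

U_X = 6.5, p = 0.141384, fail to reject H0 at alpha = 0.1.


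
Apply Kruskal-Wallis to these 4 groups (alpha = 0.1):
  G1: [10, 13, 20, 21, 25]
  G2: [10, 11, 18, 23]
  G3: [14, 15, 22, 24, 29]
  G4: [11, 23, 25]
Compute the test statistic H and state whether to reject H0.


Step 1: Combine all N = 17 observations and assign midranks.
sorted (value, group, rank): (10,G1,1.5), (10,G2,1.5), (11,G2,3.5), (11,G4,3.5), (13,G1,5), (14,G3,6), (15,G3,7), (18,G2,8), (20,G1,9), (21,G1,10), (22,G3,11), (23,G2,12.5), (23,G4,12.5), (24,G3,14), (25,G1,15.5), (25,G4,15.5), (29,G3,17)
Step 2: Sum ranks within each group.
R_1 = 41 (n_1 = 5)
R_2 = 25.5 (n_2 = 4)
R_3 = 55 (n_3 = 5)
R_4 = 31.5 (n_4 = 3)
Step 3: H = 12/(N(N+1)) * sum(R_i^2/n_i) - 3(N+1)
     = 12/(17*18) * (41^2/5 + 25.5^2/4 + 55^2/5 + 31.5^2/3) - 3*18
     = 0.039216 * 1434.51 - 54
     = 2.255392.
Step 4: Ties present; correction factor C = 1 - 24/(17^3 - 17) = 0.995098. Corrected H = 2.255392 / 0.995098 = 2.266502.
Step 5: Under H0, H ~ chi^2(3); p-value = 0.518969.
Step 6: alpha = 0.1. fail to reject H0.

H = 2.2665, df = 3, p = 0.518969, fail to reject H0.


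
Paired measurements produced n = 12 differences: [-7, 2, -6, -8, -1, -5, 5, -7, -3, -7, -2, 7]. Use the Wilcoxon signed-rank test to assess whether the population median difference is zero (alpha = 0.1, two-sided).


Step 1: Drop any zero differences (none here) and take |d_i|.
|d| = [7, 2, 6, 8, 1, 5, 5, 7, 3, 7, 2, 7]
Step 2: Midrank |d_i| (ties get averaged ranks).
ranks: |7|->9.5, |2|->2.5, |6|->7, |8|->12, |1|->1, |5|->5.5, |5|->5.5, |7|->9.5, |3|->4, |7|->9.5, |2|->2.5, |7|->9.5
Step 3: Attach original signs; sum ranks with positive sign and with negative sign.
W+ = 2.5 + 5.5 + 9.5 = 17.5
W- = 9.5 + 7 + 12 + 1 + 5.5 + 9.5 + 4 + 9.5 + 2.5 = 60.5
(Check: W+ + W- = 78 should equal n(n+1)/2 = 78.)
Step 4: Test statistic W = min(W+, W-) = 17.5.
Step 5: Ties in |d|, so use the tie-corrected normal approximation.
        E[W] = n(n+1)/4 = 12*13/4 = 39.
        Tie groups: |d|=2 (t=2), |d|=5 (t=2), |d|=7 (t=4); sum(t^3 - t) = 72.
        Var[W] = n(n+1)(2n+1)/24 - sum(t^3-t)/48 = 3900/24 - 72/48 = 161.
        z = (W - E[W]) / sqrt(Var[W]) = (17.5 - 39) / 12.6886 = -1.6944.
        Two-sided p = 2*Phi(z) = 0.090182.
Step 6: alpha = 0.1. reject H0.

W+ = 17.5, W- = 60.5, W = min = 17.5, p = 0.090182, reject H0.


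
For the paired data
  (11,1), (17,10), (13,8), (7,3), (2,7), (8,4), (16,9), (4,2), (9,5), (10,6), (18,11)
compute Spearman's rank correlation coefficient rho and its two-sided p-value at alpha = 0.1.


Step 1: Rank x and y separately (midranks; no ties here).
rank(x): 11->7, 17->10, 13->8, 7->3, 2->1, 8->4, 16->9, 4->2, 9->5, 10->6, 18->11
rank(y): 1->1, 10->10, 8->8, 3->3, 7->7, 4->4, 9->9, 2->2, 5->5, 6->6, 11->11
Step 2: d_i = R_x(i) - R_y(i); compute d_i^2.
  (7-1)^2=36, (10-10)^2=0, (8-8)^2=0, (3-3)^2=0, (1-7)^2=36, (4-4)^2=0, (9-9)^2=0, (2-2)^2=0, (5-5)^2=0, (6-6)^2=0, (11-11)^2=0
sum(d^2) = 72.
Step 3: rho = 1 - 6*72 / (11*(11^2 - 1)) = 1 - 432/1320 = 0.672727.
Step 4: Under H0, t = rho * sqrt((n-2)/(1-rho^2)) = 2.7277 ~ t(9).
Step 5: Two-sided p-value from the t-distribution with 9 df = 0.023313.
Step 6: alpha = 0.1. reject H0.

rho = 0.6727, p = 0.023313, reject H0 at alpha = 0.1.


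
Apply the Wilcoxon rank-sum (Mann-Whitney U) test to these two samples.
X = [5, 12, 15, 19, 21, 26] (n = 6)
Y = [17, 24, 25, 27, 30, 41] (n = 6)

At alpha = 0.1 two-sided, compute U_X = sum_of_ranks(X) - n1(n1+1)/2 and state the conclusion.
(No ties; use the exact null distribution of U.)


Step 1: Combine and sort all 12 observations; assign midranks.
sorted (value, group): (5,X), (12,X), (15,X), (17,Y), (19,X), (21,X), (24,Y), (25,Y), (26,X), (27,Y), (30,Y), (41,Y)
ranks: 5->1, 12->2, 15->3, 17->4, 19->5, 21->6, 24->7, 25->8, 26->9, 27->10, 30->11, 41->12
Step 2: Rank sum for X: R1 = 1 + 2 + 3 + 5 + 6 + 9 = 26.
Step 3: U_X = R1 - n1(n1+1)/2 = 26 - 6*7/2 = 26 - 21 = 5.
       U_Y = n1*n2 - U_X = 36 - 5 = 31.
Step 4: No ties, so the exact null distribution of U (based on enumerating the C(12,6) = 924 equally likely rank assignments) gives the two-sided p-value.
Step 5: p-value = 0.041126; compare to alpha = 0.1. reject H0.

U_X = 5, p = 0.041126, reject H0 at alpha = 0.1.


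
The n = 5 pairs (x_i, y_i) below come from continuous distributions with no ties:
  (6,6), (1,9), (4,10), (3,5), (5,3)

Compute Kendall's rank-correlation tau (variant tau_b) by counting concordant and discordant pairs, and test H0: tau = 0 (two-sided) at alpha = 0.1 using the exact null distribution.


Step 1: Enumerate the 10 unordered pairs (i,j) with i<j and classify each by sign(x_j-x_i) * sign(y_j-y_i).
  (1,2):dx=-5,dy=+3->D; (1,3):dx=-2,dy=+4->D; (1,4):dx=-3,dy=-1->C; (1,5):dx=-1,dy=-3->C
  (2,3):dx=+3,dy=+1->C; (2,4):dx=+2,dy=-4->D; (2,5):dx=+4,dy=-6->D; (3,4):dx=-1,dy=-5->C
  (3,5):dx=+1,dy=-7->D; (4,5):dx=+2,dy=-2->D
Step 2: C = 4, D = 6, total pairs = 10.
Step 3: tau = (C - D)/(n(n-1)/2) = (4 - 6)/10 = -0.200000.
Step 4: Exact two-sided p-value (enumerate n! = 120 permutations of y under H0): p = 0.816667.
Step 5: alpha = 0.1. fail to reject H0.

tau_b = -0.2000 (C=4, D=6), p = 0.816667, fail to reject H0.


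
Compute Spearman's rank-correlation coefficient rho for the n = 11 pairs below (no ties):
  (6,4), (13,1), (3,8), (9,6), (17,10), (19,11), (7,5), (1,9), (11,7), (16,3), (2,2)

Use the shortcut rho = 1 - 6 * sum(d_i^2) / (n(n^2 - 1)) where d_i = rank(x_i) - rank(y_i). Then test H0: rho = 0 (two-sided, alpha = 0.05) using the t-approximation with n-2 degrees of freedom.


Step 1: Rank x and y separately (midranks; no ties here).
rank(x): 6->4, 13->8, 3->3, 9->6, 17->10, 19->11, 7->5, 1->1, 11->7, 16->9, 2->2
rank(y): 4->4, 1->1, 8->8, 6->6, 10->10, 11->11, 5->5, 9->9, 7->7, 3->3, 2->2
Step 2: d_i = R_x(i) - R_y(i); compute d_i^2.
  (4-4)^2=0, (8-1)^2=49, (3-8)^2=25, (6-6)^2=0, (10-10)^2=0, (11-11)^2=0, (5-5)^2=0, (1-9)^2=64, (7-7)^2=0, (9-3)^2=36, (2-2)^2=0
sum(d^2) = 174.
Step 3: rho = 1 - 6*174 / (11*(11^2 - 1)) = 1 - 1044/1320 = 0.209091.
Step 4: Under H0, t = rho * sqrt((n-2)/(1-rho^2)) = 0.6415 ~ t(9).
Step 5: Two-sided p-value from the t-distribution with 9 df = 0.537221.
Step 6: alpha = 0.05. fail to reject H0.

rho = 0.2091, p = 0.537221, fail to reject H0 at alpha = 0.05.


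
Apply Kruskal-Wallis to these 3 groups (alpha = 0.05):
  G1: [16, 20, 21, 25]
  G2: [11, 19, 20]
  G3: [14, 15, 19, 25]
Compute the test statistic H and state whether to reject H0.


Step 1: Combine all N = 11 observations and assign midranks.
sorted (value, group, rank): (11,G2,1), (14,G3,2), (15,G3,3), (16,G1,4), (19,G2,5.5), (19,G3,5.5), (20,G1,7.5), (20,G2,7.5), (21,G1,9), (25,G1,10.5), (25,G3,10.5)
Step 2: Sum ranks within each group.
R_1 = 31 (n_1 = 4)
R_2 = 14 (n_2 = 3)
R_3 = 21 (n_3 = 4)
Step 3: H = 12/(N(N+1)) * sum(R_i^2/n_i) - 3(N+1)
     = 12/(11*12) * (31^2/4 + 14^2/3 + 21^2/4) - 3*12
     = 0.090909 * 415.833 - 36
     = 1.803030.
Step 4: Ties present; correction factor C = 1 - 18/(11^3 - 11) = 0.986364. Corrected H = 1.803030 / 0.986364 = 1.827957.
Step 5: Under H0, H ~ chi^2(2); p-value = 0.400926.
Step 6: alpha = 0.05. fail to reject H0.

H = 1.8280, df = 2, p = 0.400926, fail to reject H0.


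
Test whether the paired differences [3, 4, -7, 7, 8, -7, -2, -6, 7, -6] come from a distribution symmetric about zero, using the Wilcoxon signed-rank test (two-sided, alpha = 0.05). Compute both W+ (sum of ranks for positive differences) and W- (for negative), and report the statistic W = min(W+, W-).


Step 1: Drop any zero differences (none here) and take |d_i|.
|d| = [3, 4, 7, 7, 8, 7, 2, 6, 7, 6]
Step 2: Midrank |d_i| (ties get averaged ranks).
ranks: |3|->2, |4|->3, |7|->7.5, |7|->7.5, |8|->10, |7|->7.5, |2|->1, |6|->4.5, |7|->7.5, |6|->4.5
Step 3: Attach original signs; sum ranks with positive sign and with negative sign.
W+ = 2 + 3 + 7.5 + 10 + 7.5 = 30
W- = 7.5 + 7.5 + 1 + 4.5 + 4.5 = 25
(Check: W+ + W- = 55 should equal n(n+1)/2 = 55.)
Step 4: Test statistic W = min(W+, W-) = 25.
Step 5: Ties in |d|, so use the tie-corrected normal approximation.
        E[W] = n(n+1)/4 = 10*11/4 = 27.5.
        Tie groups: |d|=6 (t=2), |d|=7 (t=4); sum(t^3 - t) = 66.
        Var[W] = n(n+1)(2n+1)/24 - sum(t^3-t)/48 = 2310/24 - 66/48 = 94.875.
        z = (W - E[W]) / sqrt(Var[W]) = (25 - 27.5) / 9.7404 = -0.2567.
        Two-sided p = 2*Phi(z) = 0.797439.
Step 6: alpha = 0.05. fail to reject H0.

W+ = 30, W- = 25, W = min = 25, p = 0.797439, fail to reject H0.


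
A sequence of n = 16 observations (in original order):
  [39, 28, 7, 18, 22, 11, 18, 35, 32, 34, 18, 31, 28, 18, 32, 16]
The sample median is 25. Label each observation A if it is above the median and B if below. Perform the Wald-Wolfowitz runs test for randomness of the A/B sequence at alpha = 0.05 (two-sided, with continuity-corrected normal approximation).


Step 1: Compute median = 25; label A = above, B = below.
Labels in order: AABBBBBAAABAABAB  (n_A = 8, n_B = 8)
Step 2: Count runs R = 8.
Step 3: Under H0 (random ordering), E[R] = 2*n_A*n_B/(n_A+n_B) + 1 = 2*8*8/16 + 1 = 9.0000.
        Var[R] = 2*n_A*n_B*(2*n_A*n_B - n_A - n_B) / ((n_A+n_B)^2 * (n_A+n_B-1)) = 14336/3840 = 3.7333.
        SD[R] = 1.9322.
Step 4: Continuity-corrected z = (R + 0.5 - E[R]) / SD[R] = (8 + 0.5 - 9.0000) / 1.9322 = -0.2588.
Step 5: Two-sided p-value via normal approximation = 2*(1 - Phi(|z|)) = 0.795809.
Step 6: alpha = 0.05. fail to reject H0.

R = 8, z = -0.2588, p = 0.795809, fail to reject H0.


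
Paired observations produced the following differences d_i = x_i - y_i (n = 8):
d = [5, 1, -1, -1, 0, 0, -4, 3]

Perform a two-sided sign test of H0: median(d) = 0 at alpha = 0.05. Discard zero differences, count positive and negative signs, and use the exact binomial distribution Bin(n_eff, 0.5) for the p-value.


Step 1: Discard zero differences. Original n = 8; n_eff = number of nonzero differences = 6.
Nonzero differences (with sign): +5, +1, -1, -1, -4, +3
Step 2: Count signs: positive = 3, negative = 3.
Step 3: Under H0: P(positive) = 0.5, so the number of positives S ~ Bin(6, 0.5).
Step 4: Two-sided exact p-value = sum of Bin(6,0.5) probabilities at or below the observed probability = 1.000000.
Step 5: alpha = 0.05. fail to reject H0.

n_eff = 6, pos = 3, neg = 3, p = 1.000000, fail to reject H0.


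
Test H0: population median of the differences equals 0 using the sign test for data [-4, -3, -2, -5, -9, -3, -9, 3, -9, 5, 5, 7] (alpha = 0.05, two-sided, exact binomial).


Step 1: Discard zero differences. Original n = 12; n_eff = number of nonzero differences = 12.
Nonzero differences (with sign): -4, -3, -2, -5, -9, -3, -9, +3, -9, +5, +5, +7
Step 2: Count signs: positive = 4, negative = 8.
Step 3: Under H0: P(positive) = 0.5, so the number of positives S ~ Bin(12, 0.5).
Step 4: Two-sided exact p-value = sum of Bin(12,0.5) probabilities at or below the observed probability = 0.387695.
Step 5: alpha = 0.05. fail to reject H0.

n_eff = 12, pos = 4, neg = 8, p = 0.387695, fail to reject H0.


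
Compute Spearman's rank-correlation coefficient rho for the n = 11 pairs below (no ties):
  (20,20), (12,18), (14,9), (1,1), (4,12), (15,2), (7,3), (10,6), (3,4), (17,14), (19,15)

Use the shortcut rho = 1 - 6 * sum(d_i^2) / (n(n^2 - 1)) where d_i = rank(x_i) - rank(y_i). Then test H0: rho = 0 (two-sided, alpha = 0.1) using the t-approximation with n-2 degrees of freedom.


Step 1: Rank x and y separately (midranks; no ties here).
rank(x): 20->11, 12->6, 14->7, 1->1, 4->3, 15->8, 7->4, 10->5, 3->2, 17->9, 19->10
rank(y): 20->11, 18->10, 9->6, 1->1, 12->7, 2->2, 3->3, 6->5, 4->4, 14->8, 15->9
Step 2: d_i = R_x(i) - R_y(i); compute d_i^2.
  (11-11)^2=0, (6-10)^2=16, (7-6)^2=1, (1-1)^2=0, (3-7)^2=16, (8-2)^2=36, (4-3)^2=1, (5-5)^2=0, (2-4)^2=4, (9-8)^2=1, (10-9)^2=1
sum(d^2) = 76.
Step 3: rho = 1 - 6*76 / (11*(11^2 - 1)) = 1 - 456/1320 = 0.654545.
Step 4: Under H0, t = rho * sqrt((n-2)/(1-rho^2)) = 2.5973 ~ t(9).
Step 5: Two-sided p-value from the t-distribution with 9 df = 0.028865.
Step 6: alpha = 0.1. reject H0.

rho = 0.6545, p = 0.028865, reject H0 at alpha = 0.1.


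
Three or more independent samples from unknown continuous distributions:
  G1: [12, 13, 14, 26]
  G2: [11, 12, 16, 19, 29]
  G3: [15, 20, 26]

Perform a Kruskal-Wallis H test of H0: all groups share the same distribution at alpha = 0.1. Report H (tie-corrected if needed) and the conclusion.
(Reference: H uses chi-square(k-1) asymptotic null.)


Step 1: Combine all N = 12 observations and assign midranks.
sorted (value, group, rank): (11,G2,1), (12,G1,2.5), (12,G2,2.5), (13,G1,4), (14,G1,5), (15,G3,6), (16,G2,7), (19,G2,8), (20,G3,9), (26,G1,10.5), (26,G3,10.5), (29,G2,12)
Step 2: Sum ranks within each group.
R_1 = 22 (n_1 = 4)
R_2 = 30.5 (n_2 = 5)
R_3 = 25.5 (n_3 = 3)
Step 3: H = 12/(N(N+1)) * sum(R_i^2/n_i) - 3(N+1)
     = 12/(12*13) * (22^2/4 + 30.5^2/5 + 25.5^2/3) - 3*13
     = 0.076923 * 523.8 - 39
     = 1.292308.
Step 4: Ties present; correction factor C = 1 - 12/(12^3 - 12) = 0.993007. Corrected H = 1.292308 / 0.993007 = 1.301408.
Step 5: Under H0, H ~ chi^2(2); p-value = 0.521678.
Step 6: alpha = 0.1. fail to reject H0.

H = 1.3014, df = 2, p = 0.521678, fail to reject H0.


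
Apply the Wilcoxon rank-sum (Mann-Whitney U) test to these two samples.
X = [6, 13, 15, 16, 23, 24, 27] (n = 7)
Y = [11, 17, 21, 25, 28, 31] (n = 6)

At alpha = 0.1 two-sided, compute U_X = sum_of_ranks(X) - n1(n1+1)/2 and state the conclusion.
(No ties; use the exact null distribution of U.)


Step 1: Combine and sort all 13 observations; assign midranks.
sorted (value, group): (6,X), (11,Y), (13,X), (15,X), (16,X), (17,Y), (21,Y), (23,X), (24,X), (25,Y), (27,X), (28,Y), (31,Y)
ranks: 6->1, 11->2, 13->3, 15->4, 16->5, 17->6, 21->7, 23->8, 24->9, 25->10, 27->11, 28->12, 31->13
Step 2: Rank sum for X: R1 = 1 + 3 + 4 + 5 + 8 + 9 + 11 = 41.
Step 3: U_X = R1 - n1(n1+1)/2 = 41 - 7*8/2 = 41 - 28 = 13.
       U_Y = n1*n2 - U_X = 42 - 13 = 29.
Step 4: No ties, so the exact null distribution of U (based on enumerating the C(13,7) = 1716 equally likely rank assignments) gives the two-sided p-value.
Step 5: p-value = 0.294872; compare to alpha = 0.1. fail to reject H0.

U_X = 13, p = 0.294872, fail to reject H0 at alpha = 0.1.


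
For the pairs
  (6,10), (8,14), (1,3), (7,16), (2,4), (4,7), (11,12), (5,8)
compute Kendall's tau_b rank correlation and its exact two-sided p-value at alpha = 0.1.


Step 1: Enumerate the 28 unordered pairs (i,j) with i<j and classify each by sign(x_j-x_i) * sign(y_j-y_i).
  (1,2):dx=+2,dy=+4->C; (1,3):dx=-5,dy=-7->C; (1,4):dx=+1,dy=+6->C; (1,5):dx=-4,dy=-6->C
  (1,6):dx=-2,dy=-3->C; (1,7):dx=+5,dy=+2->C; (1,8):dx=-1,dy=-2->C; (2,3):dx=-7,dy=-11->C
  (2,4):dx=-1,dy=+2->D; (2,5):dx=-6,dy=-10->C; (2,6):dx=-4,dy=-7->C; (2,7):dx=+3,dy=-2->D
  (2,8):dx=-3,dy=-6->C; (3,4):dx=+6,dy=+13->C; (3,5):dx=+1,dy=+1->C; (3,6):dx=+3,dy=+4->C
  (3,7):dx=+10,dy=+9->C; (3,8):dx=+4,dy=+5->C; (4,5):dx=-5,dy=-12->C; (4,6):dx=-3,dy=-9->C
  (4,7):dx=+4,dy=-4->D; (4,8):dx=-2,dy=-8->C; (5,6):dx=+2,dy=+3->C; (5,7):dx=+9,dy=+8->C
  (5,8):dx=+3,dy=+4->C; (6,7):dx=+7,dy=+5->C; (6,8):dx=+1,dy=+1->C; (7,8):dx=-6,dy=-4->C
Step 2: C = 25, D = 3, total pairs = 28.
Step 3: tau = (C - D)/(n(n-1)/2) = (25 - 3)/28 = 0.785714.
Step 4: Exact two-sided p-value (enumerate n! = 40320 permutations of y under H0): p = 0.005506.
Step 5: alpha = 0.1. reject H0.

tau_b = 0.7857 (C=25, D=3), p = 0.005506, reject H0.


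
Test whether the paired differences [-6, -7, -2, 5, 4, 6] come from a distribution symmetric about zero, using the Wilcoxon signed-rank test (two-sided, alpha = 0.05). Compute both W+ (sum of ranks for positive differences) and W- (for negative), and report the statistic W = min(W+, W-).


Step 1: Drop any zero differences (none here) and take |d_i|.
|d| = [6, 7, 2, 5, 4, 6]
Step 2: Midrank |d_i| (ties get averaged ranks).
ranks: |6|->4.5, |7|->6, |2|->1, |5|->3, |4|->2, |6|->4.5
Step 3: Attach original signs; sum ranks with positive sign and with negative sign.
W+ = 3 + 2 + 4.5 = 9.5
W- = 4.5 + 6 + 1 = 11.5
(Check: W+ + W- = 21 should equal n(n+1)/2 = 21.)
Step 4: Test statistic W = min(W+, W-) = 9.5.
Step 5: Ties in |d|, so use the tie-corrected normal approximation.
        E[W] = n(n+1)/4 = 6*7/4 = 10.5.
        Tie groups: |d|=6 (t=2); sum(t^3 - t) = 6.
        Var[W] = n(n+1)(2n+1)/24 - sum(t^3-t)/48 = 546/24 - 6/48 = 22.625.
        z = (W - E[W]) / sqrt(Var[W]) = (9.5 - 10.5) / 4.7566 = -0.2102.
        Two-sided p = 2*Phi(z) = 0.833484.
Step 6: alpha = 0.05. fail to reject H0.

W+ = 9.5, W- = 11.5, W = min = 9.5, p = 0.833484, fail to reject H0.


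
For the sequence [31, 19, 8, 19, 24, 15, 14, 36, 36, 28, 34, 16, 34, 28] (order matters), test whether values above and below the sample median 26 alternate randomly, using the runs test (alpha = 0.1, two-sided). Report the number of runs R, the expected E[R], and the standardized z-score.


Step 1: Compute median = 26; label A = above, B = below.
Labels in order: ABBBBBBAAAABAA  (n_A = 7, n_B = 7)
Step 2: Count runs R = 5.
Step 3: Under H0 (random ordering), E[R] = 2*n_A*n_B/(n_A+n_B) + 1 = 2*7*7/14 + 1 = 8.0000.
        Var[R] = 2*n_A*n_B*(2*n_A*n_B - n_A - n_B) / ((n_A+n_B)^2 * (n_A+n_B-1)) = 8232/2548 = 3.2308.
        SD[R] = 1.7974.
Step 4: Continuity-corrected z = (R + 0.5 - E[R]) / SD[R] = (5 + 0.5 - 8.0000) / 1.7974 = -1.3909.
Step 5: Two-sided p-value via normal approximation = 2*(1 - Phi(|z|)) = 0.164264.
Step 6: alpha = 0.1. fail to reject H0.

R = 5, z = -1.3909, p = 0.164264, fail to reject H0.


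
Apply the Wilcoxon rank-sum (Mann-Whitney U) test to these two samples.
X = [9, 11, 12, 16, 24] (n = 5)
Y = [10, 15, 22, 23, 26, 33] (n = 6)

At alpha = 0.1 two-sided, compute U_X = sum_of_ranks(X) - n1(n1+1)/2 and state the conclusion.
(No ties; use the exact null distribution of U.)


Step 1: Combine and sort all 11 observations; assign midranks.
sorted (value, group): (9,X), (10,Y), (11,X), (12,X), (15,Y), (16,X), (22,Y), (23,Y), (24,X), (26,Y), (33,Y)
ranks: 9->1, 10->2, 11->3, 12->4, 15->5, 16->6, 22->7, 23->8, 24->9, 26->10, 33->11
Step 2: Rank sum for X: R1 = 1 + 3 + 4 + 6 + 9 = 23.
Step 3: U_X = R1 - n1(n1+1)/2 = 23 - 5*6/2 = 23 - 15 = 8.
       U_Y = n1*n2 - U_X = 30 - 8 = 22.
Step 4: No ties, so the exact null distribution of U (based on enumerating the C(11,5) = 462 equally likely rank assignments) gives the two-sided p-value.
Step 5: p-value = 0.246753; compare to alpha = 0.1. fail to reject H0.

U_X = 8, p = 0.246753, fail to reject H0 at alpha = 0.1.


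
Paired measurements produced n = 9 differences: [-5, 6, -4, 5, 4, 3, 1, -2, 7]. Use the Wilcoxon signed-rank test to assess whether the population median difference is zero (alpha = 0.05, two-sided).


Step 1: Drop any zero differences (none here) and take |d_i|.
|d| = [5, 6, 4, 5, 4, 3, 1, 2, 7]
Step 2: Midrank |d_i| (ties get averaged ranks).
ranks: |5|->6.5, |6|->8, |4|->4.5, |5|->6.5, |4|->4.5, |3|->3, |1|->1, |2|->2, |7|->9
Step 3: Attach original signs; sum ranks with positive sign and with negative sign.
W+ = 8 + 6.5 + 4.5 + 3 + 1 + 9 = 32
W- = 6.5 + 4.5 + 2 = 13
(Check: W+ + W- = 45 should equal n(n+1)/2 = 45.)
Step 4: Test statistic W = min(W+, W-) = 13.
Step 5: Ties in |d|, so use the tie-corrected normal approximation.
        E[W] = n(n+1)/4 = 9*10/4 = 22.5.
        Tie groups: |d|=4 (t=2), |d|=5 (t=2); sum(t^3 - t) = 12.
        Var[W] = n(n+1)(2n+1)/24 - sum(t^3-t)/48 = 1710/24 - 12/48 = 71.
        z = (W - E[W]) / sqrt(Var[W]) = (13 - 22.5) / 8.4261 = -1.1274.
        Two-sided p = 2*Phi(z) = 0.259555.
Step 6: alpha = 0.05. fail to reject H0.

W+ = 32, W- = 13, W = min = 13, p = 0.259555, fail to reject H0.


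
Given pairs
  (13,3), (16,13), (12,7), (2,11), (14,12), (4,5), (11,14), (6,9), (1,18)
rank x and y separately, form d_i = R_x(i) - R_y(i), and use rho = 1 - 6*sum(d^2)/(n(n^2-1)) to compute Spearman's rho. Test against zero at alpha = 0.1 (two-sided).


Step 1: Rank x and y separately (midranks; no ties here).
rank(x): 13->7, 16->9, 12->6, 2->2, 14->8, 4->3, 11->5, 6->4, 1->1
rank(y): 3->1, 13->7, 7->3, 11->5, 12->6, 5->2, 14->8, 9->4, 18->9
Step 2: d_i = R_x(i) - R_y(i); compute d_i^2.
  (7-1)^2=36, (9-7)^2=4, (6-3)^2=9, (2-5)^2=9, (8-6)^2=4, (3-2)^2=1, (5-8)^2=9, (4-4)^2=0, (1-9)^2=64
sum(d^2) = 136.
Step 3: rho = 1 - 6*136 / (9*(9^2 - 1)) = 1 - 816/720 = -0.133333.
Step 4: Under H0, t = rho * sqrt((n-2)/(1-rho^2)) = -0.3559 ~ t(7).
Step 5: Two-sided p-value from the t-distribution with 7 df = 0.732368.
Step 6: alpha = 0.1. fail to reject H0.

rho = -0.1333, p = 0.732368, fail to reject H0 at alpha = 0.1.


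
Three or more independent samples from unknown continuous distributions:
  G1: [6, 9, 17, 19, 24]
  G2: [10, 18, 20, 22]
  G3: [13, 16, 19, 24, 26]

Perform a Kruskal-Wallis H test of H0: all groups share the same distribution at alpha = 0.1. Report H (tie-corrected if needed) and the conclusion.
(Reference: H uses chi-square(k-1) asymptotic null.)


Step 1: Combine all N = 14 observations and assign midranks.
sorted (value, group, rank): (6,G1,1), (9,G1,2), (10,G2,3), (13,G3,4), (16,G3,5), (17,G1,6), (18,G2,7), (19,G1,8.5), (19,G3,8.5), (20,G2,10), (22,G2,11), (24,G1,12.5), (24,G3,12.5), (26,G3,14)
Step 2: Sum ranks within each group.
R_1 = 30 (n_1 = 5)
R_2 = 31 (n_2 = 4)
R_3 = 44 (n_3 = 5)
Step 3: H = 12/(N(N+1)) * sum(R_i^2/n_i) - 3(N+1)
     = 12/(14*15) * (30^2/5 + 31^2/4 + 44^2/5) - 3*15
     = 0.057143 * 807.45 - 45
     = 1.140000.
Step 4: Ties present; correction factor C = 1 - 12/(14^3 - 14) = 0.995604. Corrected H = 1.140000 / 0.995604 = 1.145033.
Step 5: Under H0, H ~ chi^2(2); p-value = 0.564104.
Step 6: alpha = 0.1. fail to reject H0.

H = 1.1450, df = 2, p = 0.564104, fail to reject H0.


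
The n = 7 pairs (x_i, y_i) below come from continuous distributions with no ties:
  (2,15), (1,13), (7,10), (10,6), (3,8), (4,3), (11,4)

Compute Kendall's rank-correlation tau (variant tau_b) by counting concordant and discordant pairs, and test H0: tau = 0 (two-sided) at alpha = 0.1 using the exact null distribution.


Step 1: Enumerate the 21 unordered pairs (i,j) with i<j and classify each by sign(x_j-x_i) * sign(y_j-y_i).
  (1,2):dx=-1,dy=-2->C; (1,3):dx=+5,dy=-5->D; (1,4):dx=+8,dy=-9->D; (1,5):dx=+1,dy=-7->D
  (1,6):dx=+2,dy=-12->D; (1,7):dx=+9,dy=-11->D; (2,3):dx=+6,dy=-3->D; (2,4):dx=+9,dy=-7->D
  (2,5):dx=+2,dy=-5->D; (2,6):dx=+3,dy=-10->D; (2,7):dx=+10,dy=-9->D; (3,4):dx=+3,dy=-4->D
  (3,5):dx=-4,dy=-2->C; (3,6):dx=-3,dy=-7->C; (3,7):dx=+4,dy=-6->D; (4,5):dx=-7,dy=+2->D
  (4,6):dx=-6,dy=-3->C; (4,7):dx=+1,dy=-2->D; (5,6):dx=+1,dy=-5->D; (5,7):dx=+8,dy=-4->D
  (6,7):dx=+7,dy=+1->C
Step 2: C = 5, D = 16, total pairs = 21.
Step 3: tau = (C - D)/(n(n-1)/2) = (5 - 16)/21 = -0.523810.
Step 4: Exact two-sided p-value (enumerate n! = 5040 permutations of y under H0): p = 0.136111.
Step 5: alpha = 0.1. fail to reject H0.

tau_b = -0.5238 (C=5, D=16), p = 0.136111, fail to reject H0.
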